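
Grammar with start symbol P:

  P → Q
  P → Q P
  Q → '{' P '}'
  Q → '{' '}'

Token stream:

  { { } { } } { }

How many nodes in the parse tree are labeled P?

4

[P [Q { [P [Q { }] [P [Q { }]]] }] [P [Q { }]]]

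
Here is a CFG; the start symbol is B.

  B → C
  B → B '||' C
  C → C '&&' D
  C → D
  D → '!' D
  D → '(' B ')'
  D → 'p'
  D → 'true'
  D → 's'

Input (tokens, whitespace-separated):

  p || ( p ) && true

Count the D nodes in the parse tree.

4

[B [B [C [D p]]] || [C [C [D ( [B [C [D p]]] )]] && [D true]]]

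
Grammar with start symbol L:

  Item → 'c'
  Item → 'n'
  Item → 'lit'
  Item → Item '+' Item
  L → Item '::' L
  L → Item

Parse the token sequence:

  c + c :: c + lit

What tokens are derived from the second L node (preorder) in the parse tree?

[L [Item [Item c] + [Item c]] :: [L [Item [Item c] + [Item lit]]]]

c + lit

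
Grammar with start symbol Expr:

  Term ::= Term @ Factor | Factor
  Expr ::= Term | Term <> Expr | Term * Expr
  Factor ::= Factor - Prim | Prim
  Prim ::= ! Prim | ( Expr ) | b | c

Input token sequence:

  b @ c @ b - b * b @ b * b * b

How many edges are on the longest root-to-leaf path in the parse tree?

7

[Expr [Term [Term [Term [Factor [Prim b]]] @ [Factor [Prim c]]] @ [Factor [Factor [Prim b]] - [Prim b]]] * [Expr [Term [Term [Factor [Prim b]]] @ [Factor [Prim b]]] * [Expr [Term [Factor [Prim b]]] * [Expr [Term [Factor [Prim b]]]]]]]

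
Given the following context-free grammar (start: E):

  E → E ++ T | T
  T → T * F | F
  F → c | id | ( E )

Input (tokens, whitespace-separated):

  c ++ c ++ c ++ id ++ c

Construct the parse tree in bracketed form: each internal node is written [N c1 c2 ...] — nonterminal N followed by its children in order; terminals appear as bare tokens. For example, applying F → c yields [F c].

E
E ++ T
E ++ T ++ T
E ++ T ++ T ++ T
E ++ T ++ T ++ T ++ T
T ++ T ++ T ++ T ++ T
F ++ T ++ T ++ T ++ T
c ++ T ++ T ++ T ++ T
c ++ F ++ T ++ T ++ T
c ++ c ++ T ++ T ++ T
c ++ c ++ F ++ T ++ T
c ++ c ++ c ++ T ++ T
c ++ c ++ c ++ F ++ T
c ++ c ++ c ++ id ++ T
c ++ c ++ c ++ id ++ F
c ++ c ++ c ++ id ++ c

[E [E [E [E [E [T [F c]]] ++ [T [F c]]] ++ [T [F c]]] ++ [T [F id]]] ++ [T [F c]]]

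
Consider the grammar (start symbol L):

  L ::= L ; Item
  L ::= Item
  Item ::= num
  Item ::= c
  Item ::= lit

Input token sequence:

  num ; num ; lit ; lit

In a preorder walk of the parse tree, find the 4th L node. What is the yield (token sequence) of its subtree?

num

[L [L [L [L [Item num]] ; [Item num]] ; [Item lit]] ; [Item lit]]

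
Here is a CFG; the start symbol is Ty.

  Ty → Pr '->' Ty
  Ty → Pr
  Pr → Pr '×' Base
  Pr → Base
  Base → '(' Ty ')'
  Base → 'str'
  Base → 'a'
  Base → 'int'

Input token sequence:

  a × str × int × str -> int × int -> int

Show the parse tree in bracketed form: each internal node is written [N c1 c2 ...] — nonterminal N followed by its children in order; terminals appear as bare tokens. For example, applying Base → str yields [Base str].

[Ty [Pr [Pr [Pr [Pr [Base a]] × [Base str]] × [Base int]] × [Base str]] -> [Ty [Pr [Pr [Base int]] × [Base int]] -> [Ty [Pr [Base int]]]]]

Ty
Pr -> Ty
Pr × Base -> Ty
Pr × Base × Base -> Ty
Pr × Base × Base × Base -> Ty
Base × Base × Base × Base -> Ty
a × Base × Base × Base -> Ty
a × str × Base × Base -> Ty
a × str × int × Base -> Ty
a × str × int × str -> Ty
a × str × int × str -> Pr -> Ty
a × str × int × str -> Pr × Base -> Ty
a × str × int × str -> Base × Base -> Ty
a × str × int × str -> int × Base -> Ty
a × str × int × str -> int × int -> Ty
a × str × int × str -> int × int -> Pr
a × str × int × str -> int × int -> Base
a × str × int × str -> int × int -> int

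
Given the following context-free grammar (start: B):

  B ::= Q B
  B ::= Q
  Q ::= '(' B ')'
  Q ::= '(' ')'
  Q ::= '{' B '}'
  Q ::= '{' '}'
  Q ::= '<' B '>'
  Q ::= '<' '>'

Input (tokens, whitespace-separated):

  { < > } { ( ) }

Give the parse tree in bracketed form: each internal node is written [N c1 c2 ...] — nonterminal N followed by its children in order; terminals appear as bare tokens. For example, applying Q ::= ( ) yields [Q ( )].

B
Q B
{ B } B
{ Q } B
{ < > } B
{ < > } Q
{ < > } { B }
{ < > } { Q }
{ < > } { ( ) }

[B [Q { [B [Q < >]] }] [B [Q { [B [Q ( )]] }]]]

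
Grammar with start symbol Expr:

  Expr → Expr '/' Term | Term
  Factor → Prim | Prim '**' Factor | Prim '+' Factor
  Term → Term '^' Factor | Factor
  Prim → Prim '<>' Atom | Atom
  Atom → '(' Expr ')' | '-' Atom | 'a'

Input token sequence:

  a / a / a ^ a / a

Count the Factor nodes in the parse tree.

[Expr [Expr [Expr [Expr [Term [Factor [Prim [Atom a]]]]] / [Term [Factor [Prim [Atom a]]]]] / [Term [Term [Factor [Prim [Atom a]]]] ^ [Factor [Prim [Atom a]]]]] / [Term [Factor [Prim [Atom a]]]]]

5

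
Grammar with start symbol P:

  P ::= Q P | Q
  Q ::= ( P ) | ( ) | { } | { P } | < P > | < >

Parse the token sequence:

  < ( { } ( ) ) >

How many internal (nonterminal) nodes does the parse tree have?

[P [Q < [P [Q ( [P [Q { }] [P [Q ( )]]] )]] >]]

8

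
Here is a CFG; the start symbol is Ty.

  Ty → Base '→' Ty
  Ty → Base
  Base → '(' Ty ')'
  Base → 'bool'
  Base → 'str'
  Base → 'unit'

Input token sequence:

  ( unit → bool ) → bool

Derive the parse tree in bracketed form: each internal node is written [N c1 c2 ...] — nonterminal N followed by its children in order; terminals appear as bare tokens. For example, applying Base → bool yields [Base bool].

[Ty [Base ( [Ty [Base unit] → [Ty [Base bool]]] )] → [Ty [Base bool]]]

Ty
Base → Ty
( Ty ) → Ty
( Base → Ty ) → Ty
( unit → Ty ) → Ty
( unit → Base ) → Ty
( unit → bool ) → Ty
( unit → bool ) → Base
( unit → bool ) → bool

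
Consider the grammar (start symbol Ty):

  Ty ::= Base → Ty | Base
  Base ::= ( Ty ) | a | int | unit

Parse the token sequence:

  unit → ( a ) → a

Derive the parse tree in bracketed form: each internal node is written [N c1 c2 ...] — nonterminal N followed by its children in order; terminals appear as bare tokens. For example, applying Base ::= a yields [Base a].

[Ty [Base unit] → [Ty [Base ( [Ty [Base a]] )] → [Ty [Base a]]]]

Ty
Base → Ty
unit → Ty
unit → Base → Ty
unit → ( Ty ) → Ty
unit → ( Base ) → Ty
unit → ( a ) → Ty
unit → ( a ) → Base
unit → ( a ) → a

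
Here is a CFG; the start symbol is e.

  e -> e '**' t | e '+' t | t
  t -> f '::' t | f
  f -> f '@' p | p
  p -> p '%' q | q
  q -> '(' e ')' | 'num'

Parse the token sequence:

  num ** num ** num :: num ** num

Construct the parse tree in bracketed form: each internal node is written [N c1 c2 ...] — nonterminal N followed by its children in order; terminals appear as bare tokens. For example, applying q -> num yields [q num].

[e [e [e [e [t [f [p [q num]]]]] ** [t [f [p [q num]]]]] ** [t [f [p [q num]]] :: [t [f [p [q num]]]]]] ** [t [f [p [q num]]]]]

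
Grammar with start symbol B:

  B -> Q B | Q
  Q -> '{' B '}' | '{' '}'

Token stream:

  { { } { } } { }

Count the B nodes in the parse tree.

[B [Q { [B [Q { }] [B [Q { }]]] }] [B [Q { }]]]

4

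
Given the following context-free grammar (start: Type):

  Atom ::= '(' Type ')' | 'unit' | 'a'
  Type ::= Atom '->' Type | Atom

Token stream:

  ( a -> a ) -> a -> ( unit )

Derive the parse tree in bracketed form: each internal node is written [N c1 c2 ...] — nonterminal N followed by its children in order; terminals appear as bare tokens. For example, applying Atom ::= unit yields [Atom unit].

[Type [Atom ( [Type [Atom a] -> [Type [Atom a]]] )] -> [Type [Atom a] -> [Type [Atom ( [Type [Atom unit]] )]]]]

Type
Atom -> Type
( Type ) -> Type
( Atom -> Type ) -> Type
( a -> Type ) -> Type
( a -> Atom ) -> Type
( a -> a ) -> Type
( a -> a ) -> Atom -> Type
( a -> a ) -> a -> Type
( a -> a ) -> a -> Atom
( a -> a ) -> a -> ( Type )
( a -> a ) -> a -> ( Atom )
( a -> a ) -> a -> ( unit )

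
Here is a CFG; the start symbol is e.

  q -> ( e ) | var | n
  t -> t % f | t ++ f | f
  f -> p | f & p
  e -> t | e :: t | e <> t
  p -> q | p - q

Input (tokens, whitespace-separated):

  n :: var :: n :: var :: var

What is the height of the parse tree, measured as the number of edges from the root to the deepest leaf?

9

[e [e [e [e [e [t [f [p [q n]]]]] :: [t [f [p [q var]]]]] :: [t [f [p [q n]]]]] :: [t [f [p [q var]]]]] :: [t [f [p [q var]]]]]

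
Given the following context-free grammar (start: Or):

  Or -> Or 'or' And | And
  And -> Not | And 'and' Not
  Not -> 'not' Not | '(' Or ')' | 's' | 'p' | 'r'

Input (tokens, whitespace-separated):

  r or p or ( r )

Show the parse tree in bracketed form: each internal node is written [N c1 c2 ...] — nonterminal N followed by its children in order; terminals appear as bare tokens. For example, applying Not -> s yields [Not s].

[Or [Or [Or [And [Not r]]] or [And [Not p]]] or [And [Not ( [Or [And [Not r]]] )]]]

Or
Or or And
Or or And or And
And or And or And
Not or And or And
r or And or And
r or Not or And
r or p or And
r or p or Not
r or p or ( Or )
r or p or ( And )
r or p or ( Not )
r or p or ( r )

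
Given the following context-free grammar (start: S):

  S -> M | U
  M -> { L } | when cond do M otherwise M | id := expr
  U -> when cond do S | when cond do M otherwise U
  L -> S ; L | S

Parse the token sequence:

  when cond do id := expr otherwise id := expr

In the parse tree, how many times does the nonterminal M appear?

[S [M when cond do [M id := expr] otherwise [M id := expr]]]

3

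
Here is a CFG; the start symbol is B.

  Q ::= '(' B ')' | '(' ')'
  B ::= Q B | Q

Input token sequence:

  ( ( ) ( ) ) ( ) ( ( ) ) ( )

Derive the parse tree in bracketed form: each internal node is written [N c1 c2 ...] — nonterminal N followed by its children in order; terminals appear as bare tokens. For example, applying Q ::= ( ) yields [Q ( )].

B
Q B
( B ) B
( Q B ) B
( ( ) B ) B
( ( ) Q ) B
( ( ) ( ) ) B
( ( ) ( ) ) Q B
( ( ) ( ) ) ( ) B
( ( ) ( ) ) ( ) Q B
( ( ) ( ) ) ( ) ( B ) B
( ( ) ( ) ) ( ) ( Q ) B
( ( ) ( ) ) ( ) ( ( ) ) B
( ( ) ( ) ) ( ) ( ( ) ) Q
( ( ) ( ) ) ( ) ( ( ) ) ( )

[B [Q ( [B [Q ( )] [B [Q ( )]]] )] [B [Q ( )] [B [Q ( [B [Q ( )]] )] [B [Q ( )]]]]]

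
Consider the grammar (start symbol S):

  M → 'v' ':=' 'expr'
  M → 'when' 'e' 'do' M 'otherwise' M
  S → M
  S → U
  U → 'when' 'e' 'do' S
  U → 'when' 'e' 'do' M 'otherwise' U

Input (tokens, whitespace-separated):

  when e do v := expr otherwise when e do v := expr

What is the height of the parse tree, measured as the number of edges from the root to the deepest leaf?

[S [U when e do [M v := expr] otherwise [U when e do [S [M v := expr]]]]]

5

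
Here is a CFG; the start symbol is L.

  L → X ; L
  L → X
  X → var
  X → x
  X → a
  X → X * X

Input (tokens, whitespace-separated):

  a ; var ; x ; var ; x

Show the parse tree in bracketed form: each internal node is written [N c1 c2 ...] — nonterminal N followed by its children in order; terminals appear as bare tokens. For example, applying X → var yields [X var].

L
X ; L
a ; L
a ; X ; L
a ; var ; L
a ; var ; X ; L
a ; var ; x ; L
a ; var ; x ; X ; L
a ; var ; x ; var ; L
a ; var ; x ; var ; X
a ; var ; x ; var ; x

[L [X a] ; [L [X var] ; [L [X x] ; [L [X var] ; [L [X x]]]]]]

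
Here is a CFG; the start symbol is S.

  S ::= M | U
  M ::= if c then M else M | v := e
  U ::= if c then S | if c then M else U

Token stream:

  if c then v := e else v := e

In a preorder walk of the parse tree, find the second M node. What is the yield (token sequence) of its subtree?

v := e

[S [M if c then [M v := e] else [M v := e]]]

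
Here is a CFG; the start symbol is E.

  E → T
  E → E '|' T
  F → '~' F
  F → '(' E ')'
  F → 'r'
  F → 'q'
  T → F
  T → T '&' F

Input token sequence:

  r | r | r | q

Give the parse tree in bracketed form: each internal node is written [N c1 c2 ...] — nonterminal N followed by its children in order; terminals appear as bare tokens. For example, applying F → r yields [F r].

[E [E [E [E [T [F r]]] | [T [F r]]] | [T [F r]]] | [T [F q]]]

E
E | T
E | T | T
E | T | T | T
T | T | T | T
F | T | T | T
r | T | T | T
r | F | T | T
r | r | T | T
r | r | F | T
r | r | r | T
r | r | r | F
r | r | r | q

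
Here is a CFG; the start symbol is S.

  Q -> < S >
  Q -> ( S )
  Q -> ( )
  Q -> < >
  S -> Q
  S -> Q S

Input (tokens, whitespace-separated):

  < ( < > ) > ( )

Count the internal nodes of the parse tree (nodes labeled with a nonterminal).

[S [Q < [S [Q ( [S [Q < >]] )]] >] [S [Q ( )]]]

8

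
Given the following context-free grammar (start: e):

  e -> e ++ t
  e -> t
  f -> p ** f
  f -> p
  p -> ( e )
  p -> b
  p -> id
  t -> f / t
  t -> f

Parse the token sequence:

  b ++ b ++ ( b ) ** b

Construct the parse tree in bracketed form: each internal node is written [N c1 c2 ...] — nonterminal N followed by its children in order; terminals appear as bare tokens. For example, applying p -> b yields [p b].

[e [e [e [t [f [p b]]]] ++ [t [f [p b]]]] ++ [t [f [p ( [e [t [f [p b]]]] )] ** [f [p b]]]]]

e
e ++ t
e ++ t ++ t
t ++ t ++ t
f ++ t ++ t
p ++ t ++ t
b ++ t ++ t
b ++ f ++ t
b ++ p ++ t
b ++ b ++ t
b ++ b ++ f
b ++ b ++ p ** f
b ++ b ++ ( e ) ** f
b ++ b ++ ( t ) ** f
b ++ b ++ ( f ) ** f
b ++ b ++ ( p ) ** f
b ++ b ++ ( b ) ** f
b ++ b ++ ( b ) ** p
b ++ b ++ ( b ) ** b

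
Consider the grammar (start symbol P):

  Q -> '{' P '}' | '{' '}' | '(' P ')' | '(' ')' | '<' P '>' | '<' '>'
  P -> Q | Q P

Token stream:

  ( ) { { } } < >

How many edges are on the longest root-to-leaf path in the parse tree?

5

[P [Q ( )] [P [Q { [P [Q { }]] }] [P [Q < >]]]]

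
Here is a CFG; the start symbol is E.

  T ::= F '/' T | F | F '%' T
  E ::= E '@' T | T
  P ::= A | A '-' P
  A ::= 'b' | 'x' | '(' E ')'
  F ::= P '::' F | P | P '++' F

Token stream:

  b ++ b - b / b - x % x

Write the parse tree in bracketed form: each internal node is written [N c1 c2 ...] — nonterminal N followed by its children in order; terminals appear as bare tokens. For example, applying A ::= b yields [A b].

E
T
F / T
P ++ F / T
A ++ F / T
b ++ F / T
b ++ P / T
b ++ A - P / T
b ++ b - P / T
b ++ b - A / T
b ++ b - b / T
b ++ b - b / F % T
b ++ b - b / P % T
b ++ b - b / A - P % T
b ++ b - b / b - P % T
b ++ b - b / b - A % T
b ++ b - b / b - x % T
b ++ b - b / b - x % F
b ++ b - b / b - x % P
b ++ b - b / b - x % A
b ++ b - b / b - x % x

[E [T [F [P [A b]] ++ [F [P [A b] - [P [A b]]]]] / [T [F [P [A b] - [P [A x]]]] % [T [F [P [A x]]]]]]]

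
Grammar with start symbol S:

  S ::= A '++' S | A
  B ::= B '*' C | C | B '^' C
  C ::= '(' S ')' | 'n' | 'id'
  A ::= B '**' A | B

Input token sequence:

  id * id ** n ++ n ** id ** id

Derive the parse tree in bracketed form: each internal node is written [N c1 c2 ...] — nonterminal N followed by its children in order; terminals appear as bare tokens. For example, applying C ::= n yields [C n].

S
A ++ S
B ** A ++ S
B * C ** A ++ S
C * C ** A ++ S
id * C ** A ++ S
id * id ** A ++ S
id * id ** B ++ S
id * id ** C ++ S
id * id ** n ++ S
id * id ** n ++ A
id * id ** n ++ B ** A
id * id ** n ++ C ** A
id * id ** n ++ n ** A
id * id ** n ++ n ** B ** A
id * id ** n ++ n ** C ** A
id * id ** n ++ n ** id ** A
id * id ** n ++ n ** id ** B
id * id ** n ++ n ** id ** C
id * id ** n ++ n ** id ** id

[S [A [B [B [C id]] * [C id]] ** [A [B [C n]]]] ++ [S [A [B [C n]] ** [A [B [C id]] ** [A [B [C id]]]]]]]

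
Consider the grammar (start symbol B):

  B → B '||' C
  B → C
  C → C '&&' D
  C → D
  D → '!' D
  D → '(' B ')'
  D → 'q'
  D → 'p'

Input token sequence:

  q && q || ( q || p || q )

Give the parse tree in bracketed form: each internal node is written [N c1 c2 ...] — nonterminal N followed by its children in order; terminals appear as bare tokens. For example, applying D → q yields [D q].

[B [B [C [C [D q]] && [D q]]] || [C [D ( [B [B [B [C [D q]]] || [C [D p]]] || [C [D q]]] )]]]

B
B || C
C || C
C && D || C
D && D || C
q && D || C
q && q || C
q && q || D
q && q || ( B )
q && q || ( B || C )
q && q || ( B || C || C )
q && q || ( C || C || C )
q && q || ( D || C || C )
q && q || ( q || C || C )
q && q || ( q || D || C )
q && q || ( q || p || C )
q && q || ( q || p || D )
q && q || ( q || p || q )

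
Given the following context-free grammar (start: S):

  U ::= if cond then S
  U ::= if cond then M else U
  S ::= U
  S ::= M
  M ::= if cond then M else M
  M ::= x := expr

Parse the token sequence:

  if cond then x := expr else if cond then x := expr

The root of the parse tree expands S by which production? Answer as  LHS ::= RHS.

[S [U if cond then [M x := expr] else [U if cond then [S [M x := expr]]]]]

S ::= U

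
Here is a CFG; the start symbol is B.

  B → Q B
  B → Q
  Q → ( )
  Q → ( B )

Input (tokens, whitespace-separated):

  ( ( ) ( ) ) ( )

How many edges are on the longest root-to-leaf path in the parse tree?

5

[B [Q ( [B [Q ( )] [B [Q ( )]]] )] [B [Q ( )]]]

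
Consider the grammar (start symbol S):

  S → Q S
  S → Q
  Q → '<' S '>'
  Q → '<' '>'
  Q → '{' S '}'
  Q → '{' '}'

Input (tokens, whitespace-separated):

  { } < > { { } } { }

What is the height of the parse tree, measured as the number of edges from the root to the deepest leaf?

6

[S [Q { }] [S [Q < >] [S [Q { [S [Q { }]] }] [S [Q { }]]]]]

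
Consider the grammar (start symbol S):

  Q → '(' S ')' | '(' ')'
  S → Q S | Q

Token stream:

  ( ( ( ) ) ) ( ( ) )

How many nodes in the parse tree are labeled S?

[S [Q ( [S [Q ( [S [Q ( )]] )]] )] [S [Q ( [S [Q ( )]] )]]]

5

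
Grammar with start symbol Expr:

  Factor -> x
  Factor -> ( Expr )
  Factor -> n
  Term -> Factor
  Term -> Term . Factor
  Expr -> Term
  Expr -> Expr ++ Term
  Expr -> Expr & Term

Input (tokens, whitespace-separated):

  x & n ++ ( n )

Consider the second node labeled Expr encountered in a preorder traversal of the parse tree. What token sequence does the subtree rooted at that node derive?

x & n

[Expr [Expr [Expr [Term [Factor x]]] & [Term [Factor n]]] ++ [Term [Factor ( [Expr [Term [Factor n]]] )]]]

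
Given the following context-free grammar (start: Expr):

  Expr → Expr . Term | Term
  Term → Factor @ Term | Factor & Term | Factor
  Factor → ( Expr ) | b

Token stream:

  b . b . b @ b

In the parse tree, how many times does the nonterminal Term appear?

[Expr [Expr [Expr [Term [Factor b]]] . [Term [Factor b]]] . [Term [Factor b] @ [Term [Factor b]]]]

4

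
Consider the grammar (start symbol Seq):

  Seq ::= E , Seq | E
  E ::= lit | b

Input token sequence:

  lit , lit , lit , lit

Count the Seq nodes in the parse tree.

[Seq [E lit] , [Seq [E lit] , [Seq [E lit] , [Seq [E lit]]]]]

4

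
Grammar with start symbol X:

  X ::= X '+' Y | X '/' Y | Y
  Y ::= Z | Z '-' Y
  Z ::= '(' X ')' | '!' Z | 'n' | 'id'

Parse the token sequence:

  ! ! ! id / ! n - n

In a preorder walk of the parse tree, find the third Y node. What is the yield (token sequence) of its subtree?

n

[X [X [Y [Z ! [Z ! [Z ! [Z id]]]]]] / [Y [Z ! [Z n]] - [Y [Z n]]]]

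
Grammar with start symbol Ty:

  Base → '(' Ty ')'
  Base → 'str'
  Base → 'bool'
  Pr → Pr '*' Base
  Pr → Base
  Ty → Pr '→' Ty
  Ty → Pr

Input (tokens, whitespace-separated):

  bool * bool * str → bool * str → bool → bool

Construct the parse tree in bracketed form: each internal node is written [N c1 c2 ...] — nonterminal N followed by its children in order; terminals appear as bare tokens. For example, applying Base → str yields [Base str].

Ty
Pr → Ty
Pr * Base → Ty
Pr * Base * Base → Ty
Base * Base * Base → Ty
bool * Base * Base → Ty
bool * bool * Base → Ty
bool * bool * str → Ty
bool * bool * str → Pr → Ty
bool * bool * str → Pr * Base → Ty
bool * bool * str → Base * Base → Ty
bool * bool * str → bool * Base → Ty
bool * bool * str → bool * str → Ty
bool * bool * str → bool * str → Pr → Ty
bool * bool * str → bool * str → Base → Ty
bool * bool * str → bool * str → bool → Ty
bool * bool * str → bool * str → bool → Pr
bool * bool * str → bool * str → bool → Base
bool * bool * str → bool * str → bool → bool

[Ty [Pr [Pr [Pr [Base bool]] * [Base bool]] * [Base str]] → [Ty [Pr [Pr [Base bool]] * [Base str]] → [Ty [Pr [Base bool]] → [Ty [Pr [Base bool]]]]]]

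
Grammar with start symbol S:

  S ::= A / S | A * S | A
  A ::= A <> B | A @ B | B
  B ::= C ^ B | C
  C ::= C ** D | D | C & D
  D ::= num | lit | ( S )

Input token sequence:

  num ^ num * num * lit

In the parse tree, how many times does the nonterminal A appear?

[S [A [B [C [D num]] ^ [B [C [D num]]]]] * [S [A [B [C [D num]]]] * [S [A [B [C [D lit]]]]]]]

3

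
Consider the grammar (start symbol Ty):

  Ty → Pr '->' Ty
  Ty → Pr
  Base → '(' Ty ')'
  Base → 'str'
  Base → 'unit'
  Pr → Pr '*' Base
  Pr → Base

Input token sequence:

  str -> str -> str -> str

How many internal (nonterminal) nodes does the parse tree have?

[Ty [Pr [Base str]] -> [Ty [Pr [Base str]] -> [Ty [Pr [Base str]] -> [Ty [Pr [Base str]]]]]]

12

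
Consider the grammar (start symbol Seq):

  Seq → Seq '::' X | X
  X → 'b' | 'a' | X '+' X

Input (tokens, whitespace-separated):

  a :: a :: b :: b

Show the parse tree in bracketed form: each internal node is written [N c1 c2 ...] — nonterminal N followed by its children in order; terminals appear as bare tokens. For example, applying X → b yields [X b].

Seq
Seq :: X
Seq :: X :: X
Seq :: X :: X :: X
X :: X :: X :: X
a :: X :: X :: X
a :: a :: X :: X
a :: a :: b :: X
a :: a :: b :: b

[Seq [Seq [Seq [Seq [X a]] :: [X a]] :: [X b]] :: [X b]]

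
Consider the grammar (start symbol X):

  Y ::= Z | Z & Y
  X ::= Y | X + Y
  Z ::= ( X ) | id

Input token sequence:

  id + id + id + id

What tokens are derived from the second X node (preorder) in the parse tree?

id + id + id

[X [X [X [X [Y [Z id]]] + [Y [Z id]]] + [Y [Z id]]] + [Y [Z id]]]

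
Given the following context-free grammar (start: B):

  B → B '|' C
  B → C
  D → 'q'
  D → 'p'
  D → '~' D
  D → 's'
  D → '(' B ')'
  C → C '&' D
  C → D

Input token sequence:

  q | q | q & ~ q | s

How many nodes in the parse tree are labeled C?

5

[B [B [B [B [C [D q]]] | [C [D q]]] | [C [C [D q]] & [D ~ [D q]]]] | [C [D s]]]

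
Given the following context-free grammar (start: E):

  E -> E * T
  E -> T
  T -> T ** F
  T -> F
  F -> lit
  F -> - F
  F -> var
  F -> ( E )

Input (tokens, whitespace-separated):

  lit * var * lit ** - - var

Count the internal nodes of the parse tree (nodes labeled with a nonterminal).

[E [E [E [T [F lit]]] * [T [F var]]] * [T [T [F lit]] ** [F - [F - [F var]]]]]

13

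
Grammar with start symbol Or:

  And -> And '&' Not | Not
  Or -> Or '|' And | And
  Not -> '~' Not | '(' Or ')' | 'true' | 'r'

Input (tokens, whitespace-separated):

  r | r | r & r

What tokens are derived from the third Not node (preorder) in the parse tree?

[Or [Or [Or [And [Not r]]] | [And [Not r]]] | [And [And [Not r]] & [Not r]]]

r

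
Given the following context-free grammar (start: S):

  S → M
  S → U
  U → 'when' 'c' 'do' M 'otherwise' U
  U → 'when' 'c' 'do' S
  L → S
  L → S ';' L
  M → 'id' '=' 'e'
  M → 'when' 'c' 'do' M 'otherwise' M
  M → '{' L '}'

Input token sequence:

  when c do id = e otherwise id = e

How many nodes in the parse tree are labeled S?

[S [M when c do [M id = e] otherwise [M id = e]]]

1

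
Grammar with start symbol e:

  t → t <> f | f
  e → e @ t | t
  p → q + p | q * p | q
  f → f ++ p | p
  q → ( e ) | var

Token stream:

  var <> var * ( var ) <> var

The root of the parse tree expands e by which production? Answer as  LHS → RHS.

e → t

[e [t [t [t [f [p [q var]]]] <> [f [p [q var] * [p [q ( [e [t [f [p [q var]]]]] )]]]]] <> [f [p [q var]]]]]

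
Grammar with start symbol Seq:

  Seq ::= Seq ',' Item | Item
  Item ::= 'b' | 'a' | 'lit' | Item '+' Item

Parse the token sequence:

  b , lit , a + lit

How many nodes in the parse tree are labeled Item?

[Seq [Seq [Seq [Item b]] , [Item lit]] , [Item [Item a] + [Item lit]]]

5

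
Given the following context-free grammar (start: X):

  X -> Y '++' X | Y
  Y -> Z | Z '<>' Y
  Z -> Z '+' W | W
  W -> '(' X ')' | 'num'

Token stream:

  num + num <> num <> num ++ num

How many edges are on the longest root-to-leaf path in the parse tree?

[X [Y [Z [Z [W num]] + [W num]] <> [Y [Z [W num]] <> [Y [Z [W num]]]]] ++ [X [Y [Z [W num]]]]]

6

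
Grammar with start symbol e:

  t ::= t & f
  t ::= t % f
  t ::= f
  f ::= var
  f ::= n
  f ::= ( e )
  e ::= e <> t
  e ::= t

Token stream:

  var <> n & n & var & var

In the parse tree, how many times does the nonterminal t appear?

[e [e [t [f var]]] <> [t [t [t [t [f n]] & [f n]] & [f var]] & [f var]]]

5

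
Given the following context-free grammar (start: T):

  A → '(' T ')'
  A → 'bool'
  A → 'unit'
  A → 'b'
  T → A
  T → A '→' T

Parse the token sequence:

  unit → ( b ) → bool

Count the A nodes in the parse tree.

4

[T [A unit] → [T [A ( [T [A b]] )] → [T [A bool]]]]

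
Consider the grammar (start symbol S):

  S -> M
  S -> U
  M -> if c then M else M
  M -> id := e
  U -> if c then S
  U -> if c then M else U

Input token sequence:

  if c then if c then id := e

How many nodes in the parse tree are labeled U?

[S [U if c then [S [U if c then [S [M id := e]]]]]]

2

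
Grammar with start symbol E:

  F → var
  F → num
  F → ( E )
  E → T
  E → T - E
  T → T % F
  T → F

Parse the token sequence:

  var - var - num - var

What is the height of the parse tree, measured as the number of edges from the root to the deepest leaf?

[E [T [F var]] - [E [T [F var]] - [E [T [F num]] - [E [T [F var]]]]]]

6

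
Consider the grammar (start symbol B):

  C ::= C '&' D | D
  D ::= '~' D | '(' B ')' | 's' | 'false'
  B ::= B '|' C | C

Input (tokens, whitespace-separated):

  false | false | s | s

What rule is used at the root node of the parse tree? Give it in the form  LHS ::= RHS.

B ::= B '|' C

[B [B [B [B [C [D false]]] | [C [D false]]] | [C [D s]]] | [C [D s]]]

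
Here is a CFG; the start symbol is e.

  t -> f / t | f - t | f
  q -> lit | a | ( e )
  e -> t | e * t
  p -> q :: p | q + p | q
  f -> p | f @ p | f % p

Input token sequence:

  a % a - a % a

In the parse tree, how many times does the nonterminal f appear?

[e [t [f [f [p [q a]]] % [p [q a]]] - [t [f [f [p [q a]]] % [p [q a]]]]]]

4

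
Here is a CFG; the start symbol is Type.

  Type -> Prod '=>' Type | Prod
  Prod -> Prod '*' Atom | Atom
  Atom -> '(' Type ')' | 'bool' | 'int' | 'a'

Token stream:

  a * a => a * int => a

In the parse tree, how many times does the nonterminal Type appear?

3

[Type [Prod [Prod [Atom a]] * [Atom a]] => [Type [Prod [Prod [Atom a]] * [Atom int]] => [Type [Prod [Atom a]]]]]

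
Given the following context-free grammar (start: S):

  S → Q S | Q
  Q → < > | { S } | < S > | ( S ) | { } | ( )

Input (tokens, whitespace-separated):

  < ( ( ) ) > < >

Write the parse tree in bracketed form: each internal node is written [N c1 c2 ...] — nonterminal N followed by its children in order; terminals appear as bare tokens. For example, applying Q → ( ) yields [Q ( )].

[S [Q < [S [Q ( [S [Q ( )]] )]] >] [S [Q < >]]]

S
Q S
< S > S
< Q > S
< ( S ) > S
< ( Q ) > S
< ( ( ) ) > S
< ( ( ) ) > Q
< ( ( ) ) > < >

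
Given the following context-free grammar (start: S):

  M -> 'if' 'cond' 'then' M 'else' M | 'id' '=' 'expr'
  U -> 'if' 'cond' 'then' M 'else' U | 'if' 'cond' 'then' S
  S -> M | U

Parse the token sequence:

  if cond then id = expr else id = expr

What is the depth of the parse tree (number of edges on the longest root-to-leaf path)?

[S [M if cond then [M id = expr] else [M id = expr]]]

3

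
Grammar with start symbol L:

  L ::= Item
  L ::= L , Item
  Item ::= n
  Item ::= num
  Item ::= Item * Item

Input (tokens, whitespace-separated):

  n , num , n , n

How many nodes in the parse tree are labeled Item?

4

[L [L [L [L [Item n]] , [Item num]] , [Item n]] , [Item n]]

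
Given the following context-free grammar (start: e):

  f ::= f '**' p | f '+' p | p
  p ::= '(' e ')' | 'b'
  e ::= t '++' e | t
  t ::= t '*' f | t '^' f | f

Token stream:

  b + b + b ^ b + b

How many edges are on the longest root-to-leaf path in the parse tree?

7

[e [t [t [f [f [f [p b]] + [p b]] + [p b]]] ^ [f [f [p b]] + [p b]]]]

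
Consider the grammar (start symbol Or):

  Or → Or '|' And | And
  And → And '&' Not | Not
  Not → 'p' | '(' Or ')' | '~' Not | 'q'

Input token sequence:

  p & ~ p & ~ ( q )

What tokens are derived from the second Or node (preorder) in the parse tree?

q

[Or [And [And [And [Not p]] & [Not ~ [Not p]]] & [Not ~ [Not ( [Or [And [Not q]]] )]]]]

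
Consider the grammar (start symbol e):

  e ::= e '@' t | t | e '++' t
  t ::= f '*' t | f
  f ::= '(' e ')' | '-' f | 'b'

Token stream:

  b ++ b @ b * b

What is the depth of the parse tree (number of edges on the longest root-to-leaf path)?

[e [e [e [t [f b]]] ++ [t [f b]]] @ [t [f b] * [t [f b]]]]

5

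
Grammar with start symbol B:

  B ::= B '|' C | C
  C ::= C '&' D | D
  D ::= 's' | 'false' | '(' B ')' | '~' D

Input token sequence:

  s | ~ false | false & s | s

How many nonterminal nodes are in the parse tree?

15

[B [B [B [B [C [D s]]] | [C [D ~ [D false]]]] | [C [C [D false]] & [D s]]] | [C [D s]]]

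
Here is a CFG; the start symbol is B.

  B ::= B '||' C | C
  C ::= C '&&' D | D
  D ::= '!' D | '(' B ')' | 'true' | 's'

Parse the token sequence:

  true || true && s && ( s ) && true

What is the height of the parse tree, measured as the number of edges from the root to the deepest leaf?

7

[B [B [C [D true]]] || [C [C [C [C [D true]] && [D s]] && [D ( [B [C [D s]]] )]] && [D true]]]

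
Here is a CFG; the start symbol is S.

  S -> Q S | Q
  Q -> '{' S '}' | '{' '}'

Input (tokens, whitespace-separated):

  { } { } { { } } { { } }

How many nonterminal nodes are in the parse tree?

[S [Q { }] [S [Q { }] [S [Q { [S [Q { }]] }] [S [Q { [S [Q { }]] }]]]]]

12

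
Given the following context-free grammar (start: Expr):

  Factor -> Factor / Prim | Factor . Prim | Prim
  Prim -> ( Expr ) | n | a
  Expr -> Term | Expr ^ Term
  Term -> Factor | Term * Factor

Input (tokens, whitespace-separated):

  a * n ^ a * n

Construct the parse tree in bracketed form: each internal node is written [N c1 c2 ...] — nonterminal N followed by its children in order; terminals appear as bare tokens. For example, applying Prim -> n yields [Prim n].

Expr
Expr ^ Term
Term ^ Term
Term * Factor ^ Term
Factor * Factor ^ Term
Prim * Factor ^ Term
a * Factor ^ Term
a * Prim ^ Term
a * n ^ Term
a * n ^ Term * Factor
a * n ^ Factor * Factor
a * n ^ Prim * Factor
a * n ^ a * Factor
a * n ^ a * Prim
a * n ^ a * n

[Expr [Expr [Term [Term [Factor [Prim a]]] * [Factor [Prim n]]]] ^ [Term [Term [Factor [Prim a]]] * [Factor [Prim n]]]]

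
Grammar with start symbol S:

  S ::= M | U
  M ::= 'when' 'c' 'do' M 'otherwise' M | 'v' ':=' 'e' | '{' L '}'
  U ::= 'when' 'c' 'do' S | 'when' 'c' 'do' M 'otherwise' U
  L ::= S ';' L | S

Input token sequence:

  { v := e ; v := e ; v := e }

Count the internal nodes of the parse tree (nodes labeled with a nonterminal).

11

[S [M { [L [S [M v := e]] ; [L [S [M v := e]] ; [L [S [M v := e]]]]] }]]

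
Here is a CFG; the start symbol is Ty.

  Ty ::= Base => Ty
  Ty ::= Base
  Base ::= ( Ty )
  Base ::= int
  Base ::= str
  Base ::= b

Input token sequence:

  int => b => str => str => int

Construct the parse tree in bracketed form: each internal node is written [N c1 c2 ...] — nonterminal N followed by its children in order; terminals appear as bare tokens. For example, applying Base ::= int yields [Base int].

[Ty [Base int] => [Ty [Base b] => [Ty [Base str] => [Ty [Base str] => [Ty [Base int]]]]]]

Ty
Base => Ty
int => Ty
int => Base => Ty
int => b => Ty
int => b => Base => Ty
int => b => str => Ty
int => b => str => Base => Ty
int => b => str => str => Ty
int => b => str => str => Base
int => b => str => str => int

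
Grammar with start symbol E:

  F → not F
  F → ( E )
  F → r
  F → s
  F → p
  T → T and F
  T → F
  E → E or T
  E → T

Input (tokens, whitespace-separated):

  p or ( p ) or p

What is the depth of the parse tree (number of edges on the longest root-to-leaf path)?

7

[E [E [E [T [F p]]] or [T [F ( [E [T [F p]]] )]]] or [T [F p]]]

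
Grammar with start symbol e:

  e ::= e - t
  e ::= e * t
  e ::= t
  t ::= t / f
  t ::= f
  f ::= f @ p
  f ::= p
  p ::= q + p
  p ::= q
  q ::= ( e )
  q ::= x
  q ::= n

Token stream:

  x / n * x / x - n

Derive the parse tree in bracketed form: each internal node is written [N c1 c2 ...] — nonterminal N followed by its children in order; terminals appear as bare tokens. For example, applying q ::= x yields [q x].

[e [e [e [t [t [f [p [q x]]]] / [f [p [q n]]]]] * [t [t [f [p [q x]]]] / [f [p [q x]]]]] - [t [f [p [q n]]]]]

e
e - t
e * t - t
t * t - t
t / f * t - t
f / f * t - t
p / f * t - t
q / f * t - t
x / f * t - t
x / p * t - t
x / q * t - t
x / n * t - t
x / n * t / f - t
x / n * f / f - t
x / n * p / f - t
x / n * q / f - t
x / n * x / f - t
x / n * x / p - t
x / n * x / q - t
x / n * x / x - t
x / n * x / x - f
x / n * x / x - p
x / n * x / x - q
x / n * x / x - n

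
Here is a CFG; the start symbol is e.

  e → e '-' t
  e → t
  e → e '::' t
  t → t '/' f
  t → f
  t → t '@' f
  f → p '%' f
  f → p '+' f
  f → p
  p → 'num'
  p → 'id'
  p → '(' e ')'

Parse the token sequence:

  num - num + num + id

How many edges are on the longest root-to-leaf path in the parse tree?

6

[e [e [t [f [p num]]]] - [t [f [p num] + [f [p num] + [f [p id]]]]]]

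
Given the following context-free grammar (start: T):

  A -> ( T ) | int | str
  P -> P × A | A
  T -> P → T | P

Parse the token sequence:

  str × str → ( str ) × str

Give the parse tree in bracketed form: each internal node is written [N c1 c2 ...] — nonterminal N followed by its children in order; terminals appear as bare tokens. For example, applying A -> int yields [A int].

T
P → T
P × A → T
A × A → T
str × A → T
str × str → T
str × str → P
str × str → P × A
str × str → A × A
str × str → ( T ) × A
str × str → ( P ) × A
str × str → ( A ) × A
str × str → ( str ) × A
str × str → ( str ) × str

[T [P [P [A str]] × [A str]] → [T [P [P [A ( [T [P [A str]]] )]] × [A str]]]]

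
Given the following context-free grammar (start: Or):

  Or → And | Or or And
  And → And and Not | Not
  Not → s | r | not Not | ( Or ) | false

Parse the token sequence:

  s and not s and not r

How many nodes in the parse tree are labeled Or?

1

[Or [And [And [And [Not s]] and [Not not [Not s]]] and [Not not [Not r]]]]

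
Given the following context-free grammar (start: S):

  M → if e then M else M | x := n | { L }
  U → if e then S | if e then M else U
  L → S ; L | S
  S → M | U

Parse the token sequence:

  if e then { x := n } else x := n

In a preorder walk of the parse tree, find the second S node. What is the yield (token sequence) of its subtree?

[S [M if e then [M { [L [S [M x := n]]] }] else [M x := n]]]

x := n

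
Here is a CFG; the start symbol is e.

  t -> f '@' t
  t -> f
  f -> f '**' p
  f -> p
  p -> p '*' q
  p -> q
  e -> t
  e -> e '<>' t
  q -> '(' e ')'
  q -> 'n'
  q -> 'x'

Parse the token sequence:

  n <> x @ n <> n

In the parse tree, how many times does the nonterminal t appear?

4

[e [e [e [t [f [p [q n]]]]] <> [t [f [p [q x]]] @ [t [f [p [q n]]]]]] <> [t [f [p [q n]]]]]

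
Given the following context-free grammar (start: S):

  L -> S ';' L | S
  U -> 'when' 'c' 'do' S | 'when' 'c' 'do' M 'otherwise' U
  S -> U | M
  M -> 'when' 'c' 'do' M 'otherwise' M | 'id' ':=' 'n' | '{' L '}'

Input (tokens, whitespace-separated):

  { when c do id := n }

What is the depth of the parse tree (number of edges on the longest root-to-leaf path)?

[S [M { [L [S [U when c do [S [M id := n]]]]] }]]

7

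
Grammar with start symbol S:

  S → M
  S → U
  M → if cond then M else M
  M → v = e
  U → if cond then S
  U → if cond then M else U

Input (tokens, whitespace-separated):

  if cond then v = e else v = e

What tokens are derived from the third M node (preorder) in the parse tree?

v = e

[S [M if cond then [M v = e] else [M v = e]]]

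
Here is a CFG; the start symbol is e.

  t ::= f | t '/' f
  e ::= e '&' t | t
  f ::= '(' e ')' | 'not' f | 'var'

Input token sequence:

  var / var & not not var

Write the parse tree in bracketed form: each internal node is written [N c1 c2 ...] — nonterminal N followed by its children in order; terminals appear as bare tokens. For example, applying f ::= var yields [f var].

[e [e [t [t [f var]] / [f var]]] & [t [f not [f not [f var]]]]]

e
e & t
t & t
t / f & t
f / f & t
var / f & t
var / var & t
var / var & f
var / var & not f
var / var & not not f
var / var & not not var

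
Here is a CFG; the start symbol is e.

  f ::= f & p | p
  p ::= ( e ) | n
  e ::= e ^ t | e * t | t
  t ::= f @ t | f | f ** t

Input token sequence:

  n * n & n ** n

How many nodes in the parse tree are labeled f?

[e [e [t [f [p n]]]] * [t [f [f [p n]] & [p n]] ** [t [f [p n]]]]]

4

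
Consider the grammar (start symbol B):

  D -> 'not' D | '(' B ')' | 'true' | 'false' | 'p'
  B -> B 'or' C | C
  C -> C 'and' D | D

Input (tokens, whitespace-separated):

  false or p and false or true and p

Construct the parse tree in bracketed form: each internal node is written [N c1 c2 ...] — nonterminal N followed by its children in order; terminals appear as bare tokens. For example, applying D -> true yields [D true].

[B [B [B [C [D false]]] or [C [C [D p]] and [D false]]] or [C [C [D true]] and [D p]]]

B
B or C
B or C or C
C or C or C
D or C or C
false or C or C
false or C and D or C
false or D and D or C
false or p and D or C
false or p and false or C
false or p and false or C and D
false or p and false or D and D
false or p and false or true and D
false or p and false or true and p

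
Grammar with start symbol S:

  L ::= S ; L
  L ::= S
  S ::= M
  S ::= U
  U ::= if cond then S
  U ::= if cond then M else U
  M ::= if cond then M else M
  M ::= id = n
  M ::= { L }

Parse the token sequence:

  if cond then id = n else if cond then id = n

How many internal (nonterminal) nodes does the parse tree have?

[S [U if cond then [M id = n] else [U if cond then [S [M id = n]]]]]

6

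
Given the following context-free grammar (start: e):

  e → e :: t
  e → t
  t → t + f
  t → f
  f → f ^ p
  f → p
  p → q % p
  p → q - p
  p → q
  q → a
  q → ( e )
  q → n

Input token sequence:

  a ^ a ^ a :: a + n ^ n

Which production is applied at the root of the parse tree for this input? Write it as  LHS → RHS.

e → e :: t

[e [e [t [f [f [f [p [q a]]] ^ [p [q a]]] ^ [p [q a]]]]] :: [t [t [f [p [q a]]]] + [f [f [p [q n]]] ^ [p [q n]]]]]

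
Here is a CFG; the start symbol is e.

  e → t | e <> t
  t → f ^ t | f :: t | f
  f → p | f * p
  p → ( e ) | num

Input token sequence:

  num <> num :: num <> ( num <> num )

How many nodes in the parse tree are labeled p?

6

[e [e [e [t [f [p num]]]] <> [t [f [p num]] :: [t [f [p num]]]]] <> [t [f [p ( [e [e [t [f [p num]]]] <> [t [f [p num]]]] )]]]]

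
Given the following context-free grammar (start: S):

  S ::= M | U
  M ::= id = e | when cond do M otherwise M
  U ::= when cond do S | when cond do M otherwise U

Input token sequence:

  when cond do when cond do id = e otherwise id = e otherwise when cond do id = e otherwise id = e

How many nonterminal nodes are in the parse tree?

[S [M when cond do [M when cond do [M id = e] otherwise [M id = e]] otherwise [M when cond do [M id = e] otherwise [M id = e]]]]

8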